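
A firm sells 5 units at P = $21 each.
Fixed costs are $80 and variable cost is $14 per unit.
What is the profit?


Total Revenue = P * Q = 21 * 5 = $105
Total Cost = FC + VC*Q = 80 + 14*5 = $150
Profit = TR - TC = 105 - 150 = $-45

$-45


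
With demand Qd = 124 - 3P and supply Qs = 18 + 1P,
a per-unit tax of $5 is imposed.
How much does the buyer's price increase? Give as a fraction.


With a per-unit tax, the buyer's price increase depends on relative slopes.
Supply slope: d = 1, Demand slope: b = 3
Buyer's price increase = d * tax / (b + d)
= 1 * 5 / (3 + 1)
= 5 / 4 = 5/4

5/4


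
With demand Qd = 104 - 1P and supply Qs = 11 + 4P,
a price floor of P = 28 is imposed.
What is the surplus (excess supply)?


At P = 28:
Qd = 104 - 1*28 = 76
Qs = 11 + 4*28 = 123
Surplus = Qs - Qd = 123 - 76 = 47

47


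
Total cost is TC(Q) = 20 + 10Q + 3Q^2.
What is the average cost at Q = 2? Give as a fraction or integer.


TC(2) = 20 + 10*2 + 3*2^2
TC(2) = 20 + 20 + 12 = 52
AC = TC/Q = 52/2 = 26

26


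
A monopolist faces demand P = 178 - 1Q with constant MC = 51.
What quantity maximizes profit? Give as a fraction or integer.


TR = P*Q = (178 - 1Q)Q = 178Q - 1Q^2
MR = dTR/dQ = 178 - 2Q
Set MR = MC:
178 - 2Q = 51
127 = 2Q
Q* = 127/2 = 127/2

127/2


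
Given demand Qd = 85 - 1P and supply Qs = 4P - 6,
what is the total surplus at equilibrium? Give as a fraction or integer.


Find equilibrium: 85 - 1P = 4P - 6
85 + 6 = 5P
P* = 91/5 = 91/5
Q* = 4*91/5 - 6 = 334/5
Inverse demand: P = 85 - Q/1, so P_max = 85
Inverse supply: P = 3/2 + Q/4, so P_min = 3/2
CS = (1/2) * 334/5 * (85 - 91/5) = 55778/25
PS = (1/2) * 334/5 * (91/5 - 3/2) = 27889/50
TS = CS + PS = 55778/25 + 27889/50 = 27889/10

27889/10


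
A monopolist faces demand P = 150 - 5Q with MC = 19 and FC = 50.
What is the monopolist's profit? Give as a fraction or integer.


MR = MC: 150 - 10Q = 19
Q* = 131/10
P* = 150 - 5*131/10 = 169/2
Profit = (P* - MC)*Q* - FC
= (169/2 - 19)*131/10 - 50
= 131/2*131/10 - 50
= 17161/20 - 50 = 16161/20

16161/20


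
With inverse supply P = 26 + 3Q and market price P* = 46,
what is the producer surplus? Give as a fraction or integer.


Minimum supply price (at Q=0): P_min = 26
Quantity supplied at P* = 46:
Q* = (46 - 26)/3 = 20/3
PS = (1/2) * Q* * (P* - P_min)
PS = (1/2) * 20/3 * (46 - 26)
PS = (1/2) * 20/3 * 20 = 200/3

200/3


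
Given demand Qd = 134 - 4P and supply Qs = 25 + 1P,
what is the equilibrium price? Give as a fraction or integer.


At equilibrium, Qd = Qs.
134 - 4P = 25 + 1P
134 - 25 = 4P + 1P
109 = 5P
P* = 109/5 = 109/5

109/5


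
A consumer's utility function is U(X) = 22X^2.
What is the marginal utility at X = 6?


MU = dU/dX = 22*2*X^(2-1)
MU = 44*X^1
At X = 6:
MU = 44 * 6^1
MU = 44 * 6 = 264

264


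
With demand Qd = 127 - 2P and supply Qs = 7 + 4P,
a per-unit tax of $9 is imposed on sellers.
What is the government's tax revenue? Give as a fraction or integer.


With tax on sellers, new supply: Qs' = 7 + 4(P - 9)
= 4P - 29
New equilibrium quantity:
Q_new = 75
Tax revenue = tax * Q_new = 9 * 75 = 675

675


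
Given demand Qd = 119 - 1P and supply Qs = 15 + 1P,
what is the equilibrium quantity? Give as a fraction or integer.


First find equilibrium price:
119 - 1P = 15 + 1P
P* = 104/2 = 52
Then substitute into demand:
Q* = 119 - 1 * 52 = 67

67


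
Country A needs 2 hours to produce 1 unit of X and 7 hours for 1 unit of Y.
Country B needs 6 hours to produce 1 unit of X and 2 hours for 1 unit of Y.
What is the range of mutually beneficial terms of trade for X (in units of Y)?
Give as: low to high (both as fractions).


Opportunity cost of X for Country A = hours_X / hours_Y = 2/7 = 2/7 units of Y
Opportunity cost of X for Country B = hours_X / hours_Y = 6/2 = 3 units of Y
Terms of trade must be between the two opportunity costs.
Range: 2/7 to 3

2/7 to 3


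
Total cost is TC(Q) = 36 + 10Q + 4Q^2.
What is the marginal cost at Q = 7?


MC = dTC/dQ = 10 + 2*4*Q
At Q = 7:
MC = 10 + 8*7
MC = 10 + 56 = 66

66


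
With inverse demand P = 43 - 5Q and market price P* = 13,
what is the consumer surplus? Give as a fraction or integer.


Maximum willingness to pay (at Q=0): P_max = 43
Quantity demanded at P* = 13:
Q* = (43 - 13)/5 = 6
CS = (1/2) * Q* * (P_max - P*)
CS = (1/2) * 6 * (43 - 13)
CS = (1/2) * 6 * 30 = 90

90


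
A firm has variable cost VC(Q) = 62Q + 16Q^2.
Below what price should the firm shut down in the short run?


AVC(Q) = VC(Q)/Q = 62 + 16Q
AVC is increasing in Q, so minimum AVC is at Q -> 0+.
Min AVC = 62
The firm should shut down if P < 62.

62


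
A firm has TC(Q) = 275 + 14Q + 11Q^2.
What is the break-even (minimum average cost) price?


AC(Q) = 275/Q + 14 + 11Q
To minimize: dAC/dQ = -275/Q^2 + 11 = 0
Q^2 = 275/11 = 25
Q* = 5
Min AC = 275/5 + 14 + 11*5
Min AC = 55 + 14 + 55 = 124

124


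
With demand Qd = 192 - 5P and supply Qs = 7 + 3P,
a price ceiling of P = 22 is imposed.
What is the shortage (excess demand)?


At P = 22:
Qd = 192 - 5*22 = 82
Qs = 7 + 3*22 = 73
Shortage = Qd - Qs = 82 - 73 = 9

9


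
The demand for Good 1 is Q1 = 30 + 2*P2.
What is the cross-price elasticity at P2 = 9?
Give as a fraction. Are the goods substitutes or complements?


dQ1/dP2 = 2
At P2 = 9: Q1 = 30 + 2*9 = 48
Exy = (dQ1/dP2)(P2/Q1) = 2 * 9 / 48 = 3/8
Since Exy > 0, the goods are substitutes.

3/8 (substitutes)


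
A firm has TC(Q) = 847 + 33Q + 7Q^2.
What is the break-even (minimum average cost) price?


AC(Q) = 847/Q + 33 + 7Q
To minimize: dAC/dQ = -847/Q^2 + 7 = 0
Q^2 = 847/7 = 121
Q* = 11
Min AC = 847/11 + 33 + 7*11
Min AC = 77 + 33 + 77 = 187

187


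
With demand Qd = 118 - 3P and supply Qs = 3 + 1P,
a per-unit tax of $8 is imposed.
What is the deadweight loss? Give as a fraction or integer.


Pre-tax equilibrium quantity: Q* = 127/4
Post-tax equilibrium quantity: Q_tax = 103/4
Reduction in quantity: Q* - Q_tax = 6
DWL = (1/2) * tax * (Q* - Q_tax)
DWL = (1/2) * 8 * 6 = 24

24


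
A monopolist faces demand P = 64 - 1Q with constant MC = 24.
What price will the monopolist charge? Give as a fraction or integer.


MR = 64 - 2Q
Set MR = MC: 64 - 2Q = 24
Q* = 20
Substitute into demand:
P* = 64 - 1*20 = 44

44


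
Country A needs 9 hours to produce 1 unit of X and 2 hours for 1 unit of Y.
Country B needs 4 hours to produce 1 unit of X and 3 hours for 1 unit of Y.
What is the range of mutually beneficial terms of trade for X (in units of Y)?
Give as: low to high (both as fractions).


Opportunity cost of X for Country A = hours_X / hours_Y = 9/2 = 9/2 units of Y
Opportunity cost of X for Country B = hours_X / hours_Y = 4/3 = 4/3 units of Y
Terms of trade must be between the two opportunity costs.
Range: 4/3 to 9/2

4/3 to 9/2


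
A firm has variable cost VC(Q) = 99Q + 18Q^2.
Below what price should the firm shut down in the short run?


AVC(Q) = VC(Q)/Q = 99 + 18Q
AVC is increasing in Q, so minimum AVC is at Q -> 0+.
Min AVC = 99
The firm should shut down if P < 99.

99


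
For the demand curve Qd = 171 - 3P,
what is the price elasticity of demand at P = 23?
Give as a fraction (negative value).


dQ/dP = -3
At P = 23: Q = 171 - 3*23 = 102
E = (dQ/dP)(P/Q) = (-3)(23/102) = -23/34

-23/34


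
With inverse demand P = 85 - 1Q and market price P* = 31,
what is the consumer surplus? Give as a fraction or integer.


Maximum willingness to pay (at Q=0): P_max = 85
Quantity demanded at P* = 31:
Q* = (85 - 31)/1 = 54
CS = (1/2) * Q* * (P_max - P*)
CS = (1/2) * 54 * (85 - 31)
CS = (1/2) * 54 * 54 = 1458

1458


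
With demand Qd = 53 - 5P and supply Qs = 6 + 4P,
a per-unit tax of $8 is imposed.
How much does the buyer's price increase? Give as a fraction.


With a per-unit tax, the buyer's price increase depends on relative slopes.
Supply slope: d = 4, Demand slope: b = 5
Buyer's price increase = d * tax / (b + d)
= 4 * 8 / (5 + 4)
= 32 / 9 = 32/9

32/9


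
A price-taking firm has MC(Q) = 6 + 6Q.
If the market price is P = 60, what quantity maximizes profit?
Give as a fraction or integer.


In perfect competition, profit is maximized where P = MC.
60 = 6 + 6Q
54 = 6Q
Q* = 54/6 = 9

9


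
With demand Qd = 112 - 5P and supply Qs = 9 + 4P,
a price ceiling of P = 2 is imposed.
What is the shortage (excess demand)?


At P = 2:
Qd = 112 - 5*2 = 102
Qs = 9 + 4*2 = 17
Shortage = Qd - Qs = 102 - 17 = 85

85


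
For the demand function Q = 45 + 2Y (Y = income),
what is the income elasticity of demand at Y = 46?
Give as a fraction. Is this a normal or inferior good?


dQ/dY = 2
At Y = 46: Q = 45 + 2*46 = 137
Ey = (dQ/dY)(Y/Q) = 2 * 46 / 137 = 92/137
Since Ey > 0, this is a normal good.

92/137 (normal good)


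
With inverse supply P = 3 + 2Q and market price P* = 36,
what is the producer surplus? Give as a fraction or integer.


Minimum supply price (at Q=0): P_min = 3
Quantity supplied at P* = 36:
Q* = (36 - 3)/2 = 33/2
PS = (1/2) * Q* * (P* - P_min)
PS = (1/2) * 33/2 * (36 - 3)
PS = (1/2) * 33/2 * 33 = 1089/4

1089/4


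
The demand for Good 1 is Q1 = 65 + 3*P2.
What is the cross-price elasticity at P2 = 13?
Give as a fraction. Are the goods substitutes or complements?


dQ1/dP2 = 3
At P2 = 13: Q1 = 65 + 3*13 = 104
Exy = (dQ1/dP2)(P2/Q1) = 3 * 13 / 104 = 3/8
Since Exy > 0, the goods are substitutes.

3/8 (substitutes)


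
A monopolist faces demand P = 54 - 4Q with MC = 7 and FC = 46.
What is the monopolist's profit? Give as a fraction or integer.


MR = MC: 54 - 8Q = 7
Q* = 47/8
P* = 54 - 4*47/8 = 61/2
Profit = (P* - MC)*Q* - FC
= (61/2 - 7)*47/8 - 46
= 47/2*47/8 - 46
= 2209/16 - 46 = 1473/16

1473/16


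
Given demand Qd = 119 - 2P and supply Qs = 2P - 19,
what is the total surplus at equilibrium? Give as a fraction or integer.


Find equilibrium: 119 - 2P = 2P - 19
119 + 19 = 4P
P* = 138/4 = 69/2
Q* = 2*69/2 - 19 = 50
Inverse demand: P = 119/2 - Q/2, so P_max = 119/2
Inverse supply: P = 19/2 + Q/2, so P_min = 19/2
CS = (1/2) * 50 * (119/2 - 69/2) = 625
PS = (1/2) * 50 * (69/2 - 19/2) = 625
TS = CS + PS = 625 + 625 = 1250

1250


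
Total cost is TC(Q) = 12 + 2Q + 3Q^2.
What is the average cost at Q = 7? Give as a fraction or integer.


TC(7) = 12 + 2*7 + 3*7^2
TC(7) = 12 + 14 + 147 = 173
AC = TC/Q = 173/7 = 173/7

173/7


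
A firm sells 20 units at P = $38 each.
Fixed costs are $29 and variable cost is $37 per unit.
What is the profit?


Total Revenue = P * Q = 38 * 20 = $760
Total Cost = FC + VC*Q = 29 + 37*20 = $769
Profit = TR - TC = 760 - 769 = $-9

$-9


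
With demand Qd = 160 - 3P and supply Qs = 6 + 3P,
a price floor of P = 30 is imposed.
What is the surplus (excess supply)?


At P = 30:
Qd = 160 - 3*30 = 70
Qs = 6 + 3*30 = 96
Surplus = Qs - Qd = 96 - 70 = 26

26


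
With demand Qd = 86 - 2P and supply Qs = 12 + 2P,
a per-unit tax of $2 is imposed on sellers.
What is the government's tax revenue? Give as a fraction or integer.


With tax on sellers, new supply: Qs' = 12 + 2(P - 2)
= 8 + 2P
New equilibrium quantity:
Q_new = 47
Tax revenue = tax * Q_new = 2 * 47 = 94

94


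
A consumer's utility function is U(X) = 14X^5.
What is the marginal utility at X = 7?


MU = dU/dX = 14*5*X^(5-1)
MU = 70*X^4
At X = 7:
MU = 70 * 7^4
MU = 70 * 2401 = 168070

168070


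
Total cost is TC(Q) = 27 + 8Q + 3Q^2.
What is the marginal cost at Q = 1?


MC = dTC/dQ = 8 + 2*3*Q
At Q = 1:
MC = 8 + 6*1
MC = 8 + 6 = 14

14


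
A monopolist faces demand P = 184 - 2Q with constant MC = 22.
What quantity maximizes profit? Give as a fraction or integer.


TR = P*Q = (184 - 2Q)Q = 184Q - 2Q^2
MR = dTR/dQ = 184 - 4Q
Set MR = MC:
184 - 4Q = 22
162 = 4Q
Q* = 162/4 = 81/2

81/2


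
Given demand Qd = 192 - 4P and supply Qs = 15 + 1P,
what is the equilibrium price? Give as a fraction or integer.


At equilibrium, Qd = Qs.
192 - 4P = 15 + 1P
192 - 15 = 4P + 1P
177 = 5P
P* = 177/5 = 177/5

177/5


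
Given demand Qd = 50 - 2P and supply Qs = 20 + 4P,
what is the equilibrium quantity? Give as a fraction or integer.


First find equilibrium price:
50 - 2P = 20 + 4P
P* = 30/6 = 5
Then substitute into demand:
Q* = 50 - 2 * 5 = 40

40


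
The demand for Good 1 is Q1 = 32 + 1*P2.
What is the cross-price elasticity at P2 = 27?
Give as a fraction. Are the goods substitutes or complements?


dQ1/dP2 = 1
At P2 = 27: Q1 = 32 + 1*27 = 59
Exy = (dQ1/dP2)(P2/Q1) = 1 * 27 / 59 = 27/59
Since Exy > 0, the goods are substitutes.

27/59 (substitutes)


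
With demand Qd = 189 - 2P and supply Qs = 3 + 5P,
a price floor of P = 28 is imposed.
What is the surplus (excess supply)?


At P = 28:
Qd = 189 - 2*28 = 133
Qs = 3 + 5*28 = 143
Surplus = Qs - Qd = 143 - 133 = 10

10


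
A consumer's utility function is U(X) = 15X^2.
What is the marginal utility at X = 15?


MU = dU/dX = 15*2*X^(2-1)
MU = 30*X^1
At X = 15:
MU = 30 * 15^1
MU = 30 * 15 = 450

450


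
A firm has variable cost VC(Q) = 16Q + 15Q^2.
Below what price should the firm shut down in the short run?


AVC(Q) = VC(Q)/Q = 16 + 15Q
AVC is increasing in Q, so minimum AVC is at Q -> 0+.
Min AVC = 16
The firm should shut down if P < 16.

16


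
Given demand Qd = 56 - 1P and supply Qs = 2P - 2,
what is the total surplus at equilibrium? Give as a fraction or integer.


Find equilibrium: 56 - 1P = 2P - 2
56 + 2 = 3P
P* = 58/3 = 58/3
Q* = 2*58/3 - 2 = 110/3
Inverse demand: P = 56 - Q/1, so P_max = 56
Inverse supply: P = 1 + Q/2, so P_min = 1
CS = (1/2) * 110/3 * (56 - 58/3) = 6050/9
PS = (1/2) * 110/3 * (58/3 - 1) = 3025/9
TS = CS + PS = 6050/9 + 3025/9 = 3025/3

3025/3


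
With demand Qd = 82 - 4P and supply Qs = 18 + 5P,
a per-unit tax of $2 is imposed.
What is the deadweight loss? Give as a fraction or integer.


Pre-tax equilibrium quantity: Q* = 482/9
Post-tax equilibrium quantity: Q_tax = 442/9
Reduction in quantity: Q* - Q_tax = 40/9
DWL = (1/2) * tax * (Q* - Q_tax)
DWL = (1/2) * 2 * 40/9 = 40/9

40/9


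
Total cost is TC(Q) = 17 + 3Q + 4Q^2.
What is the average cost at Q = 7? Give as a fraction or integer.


TC(7) = 17 + 3*7 + 4*7^2
TC(7) = 17 + 21 + 196 = 234
AC = TC/Q = 234/7 = 234/7

234/7


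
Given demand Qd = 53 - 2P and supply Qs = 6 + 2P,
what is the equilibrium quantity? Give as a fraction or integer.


First find equilibrium price:
53 - 2P = 6 + 2P
P* = 47/4 = 47/4
Then substitute into demand:
Q* = 53 - 2 * 47/4 = 59/2

59/2


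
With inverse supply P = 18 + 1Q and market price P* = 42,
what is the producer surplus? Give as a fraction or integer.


Minimum supply price (at Q=0): P_min = 18
Quantity supplied at P* = 42:
Q* = (42 - 18)/1 = 24
PS = (1/2) * Q* * (P* - P_min)
PS = (1/2) * 24 * (42 - 18)
PS = (1/2) * 24 * 24 = 288

288


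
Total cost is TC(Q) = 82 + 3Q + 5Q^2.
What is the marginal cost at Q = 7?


MC = dTC/dQ = 3 + 2*5*Q
At Q = 7:
MC = 3 + 10*7
MC = 3 + 70 = 73

73


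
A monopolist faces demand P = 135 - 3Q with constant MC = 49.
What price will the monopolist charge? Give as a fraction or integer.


MR = 135 - 6Q
Set MR = MC: 135 - 6Q = 49
Q* = 43/3
Substitute into demand:
P* = 135 - 3*43/3 = 92

92


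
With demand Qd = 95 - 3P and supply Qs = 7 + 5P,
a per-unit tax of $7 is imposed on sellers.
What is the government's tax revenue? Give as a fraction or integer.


With tax on sellers, new supply: Qs' = 7 + 5(P - 7)
= 5P - 28
New equilibrium quantity:
Q_new = 391/8
Tax revenue = tax * Q_new = 7 * 391/8 = 2737/8

2737/8


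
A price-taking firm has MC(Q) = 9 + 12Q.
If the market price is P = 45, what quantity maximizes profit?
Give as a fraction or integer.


In perfect competition, profit is maximized where P = MC.
45 = 9 + 12Q
36 = 12Q
Q* = 36/12 = 3

3


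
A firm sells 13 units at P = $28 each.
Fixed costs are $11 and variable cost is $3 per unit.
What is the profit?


Total Revenue = P * Q = 28 * 13 = $364
Total Cost = FC + VC*Q = 11 + 3*13 = $50
Profit = TR - TC = 364 - 50 = $314

$314


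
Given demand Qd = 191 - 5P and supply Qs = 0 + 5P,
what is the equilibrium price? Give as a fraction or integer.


At equilibrium, Qd = Qs.
191 - 5P = 0 + 5P
191 - 0 = 5P + 5P
191 = 10P
P* = 191/10 = 191/10

191/10


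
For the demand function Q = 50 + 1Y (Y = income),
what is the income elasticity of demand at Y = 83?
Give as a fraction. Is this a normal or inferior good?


dQ/dY = 1
At Y = 83: Q = 50 + 1*83 = 133
Ey = (dQ/dY)(Y/Q) = 1 * 83 / 133 = 83/133
Since Ey > 0, this is a normal good.

83/133 (normal good)


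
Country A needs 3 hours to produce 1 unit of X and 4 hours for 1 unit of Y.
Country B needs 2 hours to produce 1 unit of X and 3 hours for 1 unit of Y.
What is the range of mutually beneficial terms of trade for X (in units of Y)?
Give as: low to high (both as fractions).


Opportunity cost of X for Country A = hours_X / hours_Y = 3/4 = 3/4 units of Y
Opportunity cost of X for Country B = hours_X / hours_Y = 2/3 = 2/3 units of Y
Terms of trade must be between the two opportunity costs.
Range: 2/3 to 3/4

2/3 to 3/4


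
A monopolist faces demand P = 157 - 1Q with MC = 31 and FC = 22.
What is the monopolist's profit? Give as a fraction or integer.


MR = MC: 157 - 2Q = 31
Q* = 63
P* = 157 - 1*63 = 94
Profit = (P* - MC)*Q* - FC
= (94 - 31)*63 - 22
= 63*63 - 22
= 3969 - 22 = 3947

3947


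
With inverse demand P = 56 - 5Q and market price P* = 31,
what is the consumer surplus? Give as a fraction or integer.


Maximum willingness to pay (at Q=0): P_max = 56
Quantity demanded at P* = 31:
Q* = (56 - 31)/5 = 5
CS = (1/2) * Q* * (P_max - P*)
CS = (1/2) * 5 * (56 - 31)
CS = (1/2) * 5 * 25 = 125/2

125/2


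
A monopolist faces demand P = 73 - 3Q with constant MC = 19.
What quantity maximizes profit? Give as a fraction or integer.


TR = P*Q = (73 - 3Q)Q = 73Q - 3Q^2
MR = dTR/dQ = 73 - 6Q
Set MR = MC:
73 - 6Q = 19
54 = 6Q
Q* = 54/6 = 9

9


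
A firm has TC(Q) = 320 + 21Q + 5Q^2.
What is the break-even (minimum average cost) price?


AC(Q) = 320/Q + 21 + 5Q
To minimize: dAC/dQ = -320/Q^2 + 5 = 0
Q^2 = 320/5 = 64
Q* = 8
Min AC = 320/8 + 21 + 5*8
Min AC = 40 + 21 + 40 = 101

101


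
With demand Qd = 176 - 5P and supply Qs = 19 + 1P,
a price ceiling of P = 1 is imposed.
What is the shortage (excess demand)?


At P = 1:
Qd = 176 - 5*1 = 171
Qs = 19 + 1*1 = 20
Shortage = Qd - Qs = 171 - 20 = 151

151


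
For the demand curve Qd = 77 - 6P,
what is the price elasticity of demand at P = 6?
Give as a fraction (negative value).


dQ/dP = -6
At P = 6: Q = 77 - 6*6 = 41
E = (dQ/dP)(P/Q) = (-6)(6/41) = -36/41

-36/41


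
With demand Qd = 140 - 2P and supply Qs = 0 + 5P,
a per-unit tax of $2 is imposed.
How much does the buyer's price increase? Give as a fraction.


With a per-unit tax, the buyer's price increase depends on relative slopes.
Supply slope: d = 5, Demand slope: b = 2
Buyer's price increase = d * tax / (b + d)
= 5 * 2 / (2 + 5)
= 10 / 7 = 10/7

10/7


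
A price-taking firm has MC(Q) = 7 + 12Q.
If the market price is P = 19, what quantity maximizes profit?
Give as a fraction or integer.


In perfect competition, profit is maximized where P = MC.
19 = 7 + 12Q
12 = 12Q
Q* = 12/12 = 1

1


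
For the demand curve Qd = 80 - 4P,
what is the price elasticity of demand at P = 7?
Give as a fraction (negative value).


dQ/dP = -4
At P = 7: Q = 80 - 4*7 = 52
E = (dQ/dP)(P/Q) = (-4)(7/52) = -7/13

-7/13


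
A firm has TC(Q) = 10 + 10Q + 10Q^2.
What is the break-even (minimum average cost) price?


AC(Q) = 10/Q + 10 + 10Q
To minimize: dAC/dQ = -10/Q^2 + 10 = 0
Q^2 = 10/10 = 1
Q* = 1
Min AC = 10/1 + 10 + 10*1
Min AC = 10 + 10 + 10 = 30

30


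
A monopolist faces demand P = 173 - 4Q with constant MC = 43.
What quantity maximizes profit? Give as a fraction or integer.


TR = P*Q = (173 - 4Q)Q = 173Q - 4Q^2
MR = dTR/dQ = 173 - 8Q
Set MR = MC:
173 - 8Q = 43
130 = 8Q
Q* = 130/8 = 65/4

65/4


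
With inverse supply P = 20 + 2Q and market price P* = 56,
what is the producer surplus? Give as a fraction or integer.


Minimum supply price (at Q=0): P_min = 20
Quantity supplied at P* = 56:
Q* = (56 - 20)/2 = 18
PS = (1/2) * Q* * (P* - P_min)
PS = (1/2) * 18 * (56 - 20)
PS = (1/2) * 18 * 36 = 324

324


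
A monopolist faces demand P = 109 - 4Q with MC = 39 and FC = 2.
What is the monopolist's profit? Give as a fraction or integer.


MR = MC: 109 - 8Q = 39
Q* = 35/4
P* = 109 - 4*35/4 = 74
Profit = (P* - MC)*Q* - FC
= (74 - 39)*35/4 - 2
= 35*35/4 - 2
= 1225/4 - 2 = 1217/4

1217/4


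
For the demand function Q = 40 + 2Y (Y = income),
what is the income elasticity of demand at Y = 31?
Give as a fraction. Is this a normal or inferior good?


dQ/dY = 2
At Y = 31: Q = 40 + 2*31 = 102
Ey = (dQ/dY)(Y/Q) = 2 * 31 / 102 = 31/51
Since Ey > 0, this is a normal good.

31/51 (normal good)


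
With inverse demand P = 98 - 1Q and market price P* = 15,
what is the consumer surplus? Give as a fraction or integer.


Maximum willingness to pay (at Q=0): P_max = 98
Quantity demanded at P* = 15:
Q* = (98 - 15)/1 = 83
CS = (1/2) * Q* * (P_max - P*)
CS = (1/2) * 83 * (98 - 15)
CS = (1/2) * 83 * 83 = 6889/2

6889/2


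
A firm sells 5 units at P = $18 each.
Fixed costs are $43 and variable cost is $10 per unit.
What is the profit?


Total Revenue = P * Q = 18 * 5 = $90
Total Cost = FC + VC*Q = 43 + 10*5 = $93
Profit = TR - TC = 90 - 93 = $-3

$-3


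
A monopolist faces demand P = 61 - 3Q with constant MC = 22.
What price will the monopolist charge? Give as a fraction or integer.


MR = 61 - 6Q
Set MR = MC: 61 - 6Q = 22
Q* = 13/2
Substitute into demand:
P* = 61 - 3*13/2 = 83/2

83/2


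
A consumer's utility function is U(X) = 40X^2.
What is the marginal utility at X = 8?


MU = dU/dX = 40*2*X^(2-1)
MU = 80*X^1
At X = 8:
MU = 80 * 8^1
MU = 80 * 8 = 640

640


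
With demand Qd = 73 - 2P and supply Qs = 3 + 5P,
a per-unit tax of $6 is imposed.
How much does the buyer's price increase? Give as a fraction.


With a per-unit tax, the buyer's price increase depends on relative slopes.
Supply slope: d = 5, Demand slope: b = 2
Buyer's price increase = d * tax / (b + d)
= 5 * 6 / (2 + 5)
= 30 / 7 = 30/7

30/7


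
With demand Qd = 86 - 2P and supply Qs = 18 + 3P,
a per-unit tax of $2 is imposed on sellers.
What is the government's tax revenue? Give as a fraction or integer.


With tax on sellers, new supply: Qs' = 18 + 3(P - 2)
= 12 + 3P
New equilibrium quantity:
Q_new = 282/5
Tax revenue = tax * Q_new = 2 * 282/5 = 564/5

564/5


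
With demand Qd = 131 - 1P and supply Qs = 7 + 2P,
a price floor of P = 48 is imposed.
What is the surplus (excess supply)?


At P = 48:
Qd = 131 - 1*48 = 83
Qs = 7 + 2*48 = 103
Surplus = Qs - Qd = 103 - 83 = 20

20


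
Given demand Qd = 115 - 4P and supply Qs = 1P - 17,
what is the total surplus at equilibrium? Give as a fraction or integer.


Find equilibrium: 115 - 4P = 1P - 17
115 + 17 = 5P
P* = 132/5 = 132/5
Q* = 1*132/5 - 17 = 47/5
Inverse demand: P = 115/4 - Q/4, so P_max = 115/4
Inverse supply: P = 17 + Q/1, so P_min = 17
CS = (1/2) * 47/5 * (115/4 - 132/5) = 2209/200
PS = (1/2) * 47/5 * (132/5 - 17) = 2209/50
TS = CS + PS = 2209/200 + 2209/50 = 2209/40

2209/40


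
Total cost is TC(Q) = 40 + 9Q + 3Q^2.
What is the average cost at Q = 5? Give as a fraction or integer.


TC(5) = 40 + 9*5 + 3*5^2
TC(5) = 40 + 45 + 75 = 160
AC = TC/Q = 160/5 = 32

32


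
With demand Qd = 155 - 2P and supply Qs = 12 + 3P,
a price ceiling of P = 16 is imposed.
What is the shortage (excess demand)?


At P = 16:
Qd = 155 - 2*16 = 123
Qs = 12 + 3*16 = 60
Shortage = Qd - Qs = 123 - 60 = 63

63


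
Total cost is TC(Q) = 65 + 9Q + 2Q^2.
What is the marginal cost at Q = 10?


MC = dTC/dQ = 9 + 2*2*Q
At Q = 10:
MC = 9 + 4*10
MC = 9 + 40 = 49

49


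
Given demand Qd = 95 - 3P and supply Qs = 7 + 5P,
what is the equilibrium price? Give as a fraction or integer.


At equilibrium, Qd = Qs.
95 - 3P = 7 + 5P
95 - 7 = 3P + 5P
88 = 8P
P* = 88/8 = 11

11


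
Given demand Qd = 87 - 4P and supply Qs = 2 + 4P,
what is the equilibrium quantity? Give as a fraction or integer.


First find equilibrium price:
87 - 4P = 2 + 4P
P* = 85/8 = 85/8
Then substitute into demand:
Q* = 87 - 4 * 85/8 = 89/2

89/2


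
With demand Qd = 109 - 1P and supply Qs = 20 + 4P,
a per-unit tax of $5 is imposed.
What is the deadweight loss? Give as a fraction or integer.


Pre-tax equilibrium quantity: Q* = 456/5
Post-tax equilibrium quantity: Q_tax = 436/5
Reduction in quantity: Q* - Q_tax = 4
DWL = (1/2) * tax * (Q* - Q_tax)
DWL = (1/2) * 5 * 4 = 10

10


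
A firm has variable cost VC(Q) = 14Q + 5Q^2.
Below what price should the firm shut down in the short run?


AVC(Q) = VC(Q)/Q = 14 + 5Q
AVC is increasing in Q, so minimum AVC is at Q -> 0+.
Min AVC = 14
The firm should shut down if P < 14.

14


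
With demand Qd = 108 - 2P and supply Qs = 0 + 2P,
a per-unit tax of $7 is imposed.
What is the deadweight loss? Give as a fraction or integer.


Pre-tax equilibrium quantity: Q* = 54
Post-tax equilibrium quantity: Q_tax = 47
Reduction in quantity: Q* - Q_tax = 7
DWL = (1/2) * tax * (Q* - Q_tax)
DWL = (1/2) * 7 * 7 = 49/2

49/2


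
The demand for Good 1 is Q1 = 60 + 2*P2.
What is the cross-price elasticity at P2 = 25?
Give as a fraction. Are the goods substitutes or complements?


dQ1/dP2 = 2
At P2 = 25: Q1 = 60 + 2*25 = 110
Exy = (dQ1/dP2)(P2/Q1) = 2 * 25 / 110 = 5/11
Since Exy > 0, the goods are substitutes.

5/11 (substitutes)


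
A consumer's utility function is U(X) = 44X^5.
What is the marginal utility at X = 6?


MU = dU/dX = 44*5*X^(5-1)
MU = 220*X^4
At X = 6:
MU = 220 * 6^4
MU = 220 * 1296 = 285120

285120


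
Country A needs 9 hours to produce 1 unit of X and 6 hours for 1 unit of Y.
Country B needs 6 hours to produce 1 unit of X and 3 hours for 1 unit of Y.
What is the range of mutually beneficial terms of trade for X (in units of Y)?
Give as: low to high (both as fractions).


Opportunity cost of X for Country A = hours_X / hours_Y = 9/6 = 3/2 units of Y
Opportunity cost of X for Country B = hours_X / hours_Y = 6/3 = 2 units of Y
Terms of trade must be between the two opportunity costs.
Range: 3/2 to 2

3/2 to 2


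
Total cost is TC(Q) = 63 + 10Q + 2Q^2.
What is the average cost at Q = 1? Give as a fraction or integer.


TC(1) = 63 + 10*1 + 2*1^2
TC(1) = 63 + 10 + 2 = 75
AC = TC/Q = 75/1 = 75

75


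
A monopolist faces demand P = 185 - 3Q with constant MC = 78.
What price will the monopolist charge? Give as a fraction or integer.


MR = 185 - 6Q
Set MR = MC: 185 - 6Q = 78
Q* = 107/6
Substitute into demand:
P* = 185 - 3*107/6 = 263/2

263/2


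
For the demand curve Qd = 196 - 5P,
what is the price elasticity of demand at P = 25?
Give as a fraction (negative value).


dQ/dP = -5
At P = 25: Q = 196 - 5*25 = 71
E = (dQ/dP)(P/Q) = (-5)(25/71) = -125/71

-125/71


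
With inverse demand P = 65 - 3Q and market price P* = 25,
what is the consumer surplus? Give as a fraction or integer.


Maximum willingness to pay (at Q=0): P_max = 65
Quantity demanded at P* = 25:
Q* = (65 - 25)/3 = 40/3
CS = (1/2) * Q* * (P_max - P*)
CS = (1/2) * 40/3 * (65 - 25)
CS = (1/2) * 40/3 * 40 = 800/3

800/3


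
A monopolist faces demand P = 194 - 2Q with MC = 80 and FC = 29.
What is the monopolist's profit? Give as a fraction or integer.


MR = MC: 194 - 4Q = 80
Q* = 57/2
P* = 194 - 2*57/2 = 137
Profit = (P* - MC)*Q* - FC
= (137 - 80)*57/2 - 29
= 57*57/2 - 29
= 3249/2 - 29 = 3191/2

3191/2


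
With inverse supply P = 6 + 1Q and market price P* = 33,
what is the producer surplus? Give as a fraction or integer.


Minimum supply price (at Q=0): P_min = 6
Quantity supplied at P* = 33:
Q* = (33 - 6)/1 = 27
PS = (1/2) * Q* * (P* - P_min)
PS = (1/2) * 27 * (33 - 6)
PS = (1/2) * 27 * 27 = 729/2

729/2


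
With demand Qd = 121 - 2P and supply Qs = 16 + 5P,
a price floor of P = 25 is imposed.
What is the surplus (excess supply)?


At P = 25:
Qd = 121 - 2*25 = 71
Qs = 16 + 5*25 = 141
Surplus = Qs - Qd = 141 - 71 = 70

70


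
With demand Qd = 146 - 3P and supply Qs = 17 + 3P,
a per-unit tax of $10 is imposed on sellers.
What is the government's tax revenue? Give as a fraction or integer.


With tax on sellers, new supply: Qs' = 17 + 3(P - 10)
= 3P - 13
New equilibrium quantity:
Q_new = 133/2
Tax revenue = tax * Q_new = 10 * 133/2 = 665

665


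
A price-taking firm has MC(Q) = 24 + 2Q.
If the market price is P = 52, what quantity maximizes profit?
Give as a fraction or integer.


In perfect competition, profit is maximized where P = MC.
52 = 24 + 2Q
28 = 2Q
Q* = 28/2 = 14

14


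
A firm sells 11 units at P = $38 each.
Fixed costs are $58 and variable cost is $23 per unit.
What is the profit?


Total Revenue = P * Q = 38 * 11 = $418
Total Cost = FC + VC*Q = 58 + 23*11 = $311
Profit = TR - TC = 418 - 311 = $107

$107


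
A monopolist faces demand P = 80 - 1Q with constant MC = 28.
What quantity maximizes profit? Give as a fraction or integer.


TR = P*Q = (80 - 1Q)Q = 80Q - 1Q^2
MR = dTR/dQ = 80 - 2Q
Set MR = MC:
80 - 2Q = 28
52 = 2Q
Q* = 52/2 = 26

26


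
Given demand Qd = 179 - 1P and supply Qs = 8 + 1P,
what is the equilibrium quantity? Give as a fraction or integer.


First find equilibrium price:
179 - 1P = 8 + 1P
P* = 171/2 = 171/2
Then substitute into demand:
Q* = 179 - 1 * 171/2 = 187/2

187/2


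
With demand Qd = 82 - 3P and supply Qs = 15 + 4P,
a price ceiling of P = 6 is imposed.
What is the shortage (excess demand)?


At P = 6:
Qd = 82 - 3*6 = 64
Qs = 15 + 4*6 = 39
Shortage = Qd - Qs = 64 - 39 = 25

25


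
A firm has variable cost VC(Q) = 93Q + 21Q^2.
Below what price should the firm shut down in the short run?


AVC(Q) = VC(Q)/Q = 93 + 21Q
AVC is increasing in Q, so minimum AVC is at Q -> 0+.
Min AVC = 93
The firm should shut down if P < 93.

93


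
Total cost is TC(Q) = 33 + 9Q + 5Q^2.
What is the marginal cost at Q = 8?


MC = dTC/dQ = 9 + 2*5*Q
At Q = 8:
MC = 9 + 10*8
MC = 9 + 80 = 89

89


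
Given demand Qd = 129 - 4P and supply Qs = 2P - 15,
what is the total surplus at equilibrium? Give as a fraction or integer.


Find equilibrium: 129 - 4P = 2P - 15
129 + 15 = 6P
P* = 144/6 = 24
Q* = 2*24 - 15 = 33
Inverse demand: P = 129/4 - Q/4, so P_max = 129/4
Inverse supply: P = 15/2 + Q/2, so P_min = 15/2
CS = (1/2) * 33 * (129/4 - 24) = 1089/8
PS = (1/2) * 33 * (24 - 15/2) = 1089/4
TS = CS + PS = 1089/8 + 1089/4 = 3267/8

3267/8


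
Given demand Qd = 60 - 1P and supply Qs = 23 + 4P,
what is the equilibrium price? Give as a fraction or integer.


At equilibrium, Qd = Qs.
60 - 1P = 23 + 4P
60 - 23 = 1P + 4P
37 = 5P
P* = 37/5 = 37/5

37/5


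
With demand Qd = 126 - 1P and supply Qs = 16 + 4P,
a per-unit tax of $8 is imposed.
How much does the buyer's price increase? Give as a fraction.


With a per-unit tax, the buyer's price increase depends on relative slopes.
Supply slope: d = 4, Demand slope: b = 1
Buyer's price increase = d * tax / (b + d)
= 4 * 8 / (1 + 4)
= 32 / 5 = 32/5

32/5


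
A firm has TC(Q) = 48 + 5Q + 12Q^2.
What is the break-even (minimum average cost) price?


AC(Q) = 48/Q + 5 + 12Q
To minimize: dAC/dQ = -48/Q^2 + 12 = 0
Q^2 = 48/12 = 4
Q* = 2
Min AC = 48/2 + 5 + 12*2
Min AC = 24 + 5 + 24 = 53

53


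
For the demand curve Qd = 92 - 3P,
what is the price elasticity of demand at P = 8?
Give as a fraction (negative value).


dQ/dP = -3
At P = 8: Q = 92 - 3*8 = 68
E = (dQ/dP)(P/Q) = (-3)(8/68) = -6/17

-6/17


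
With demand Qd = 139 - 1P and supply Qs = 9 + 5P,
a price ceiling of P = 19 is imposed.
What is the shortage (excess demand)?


At P = 19:
Qd = 139 - 1*19 = 120
Qs = 9 + 5*19 = 104
Shortage = Qd - Qs = 120 - 104 = 16

16


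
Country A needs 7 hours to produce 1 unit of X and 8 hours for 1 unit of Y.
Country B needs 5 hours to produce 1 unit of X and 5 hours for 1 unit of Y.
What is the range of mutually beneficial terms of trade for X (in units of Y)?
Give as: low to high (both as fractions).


Opportunity cost of X for Country A = hours_X / hours_Y = 7/8 = 7/8 units of Y
Opportunity cost of X for Country B = hours_X / hours_Y = 5/5 = 1 units of Y
Terms of trade must be between the two opportunity costs.
Range: 7/8 to 1

7/8 to 1


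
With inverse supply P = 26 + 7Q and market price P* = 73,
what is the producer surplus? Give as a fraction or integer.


Minimum supply price (at Q=0): P_min = 26
Quantity supplied at P* = 73:
Q* = (73 - 26)/7 = 47/7
PS = (1/2) * Q* * (P* - P_min)
PS = (1/2) * 47/7 * (73 - 26)
PS = (1/2) * 47/7 * 47 = 2209/14

2209/14


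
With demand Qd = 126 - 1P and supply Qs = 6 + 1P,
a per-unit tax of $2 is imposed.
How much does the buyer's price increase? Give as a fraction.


With a per-unit tax, the buyer's price increase depends on relative slopes.
Supply slope: d = 1, Demand slope: b = 1
Buyer's price increase = d * tax / (b + d)
= 1 * 2 / (1 + 1)
= 2 / 2 = 1

1


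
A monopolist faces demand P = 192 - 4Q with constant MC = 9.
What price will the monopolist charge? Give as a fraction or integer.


MR = 192 - 8Q
Set MR = MC: 192 - 8Q = 9
Q* = 183/8
Substitute into demand:
P* = 192 - 4*183/8 = 201/2

201/2


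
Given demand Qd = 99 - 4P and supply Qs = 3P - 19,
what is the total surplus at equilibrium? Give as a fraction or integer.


Find equilibrium: 99 - 4P = 3P - 19
99 + 19 = 7P
P* = 118/7 = 118/7
Q* = 3*118/7 - 19 = 221/7
Inverse demand: P = 99/4 - Q/4, so P_max = 99/4
Inverse supply: P = 19/3 + Q/3, so P_min = 19/3
CS = (1/2) * 221/7 * (99/4 - 118/7) = 48841/392
PS = (1/2) * 221/7 * (118/7 - 19/3) = 48841/294
TS = CS + PS = 48841/392 + 48841/294 = 48841/168

48841/168


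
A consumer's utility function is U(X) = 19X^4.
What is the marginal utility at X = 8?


MU = dU/dX = 19*4*X^(4-1)
MU = 76*X^3
At X = 8:
MU = 76 * 8^3
MU = 76 * 512 = 38912

38912


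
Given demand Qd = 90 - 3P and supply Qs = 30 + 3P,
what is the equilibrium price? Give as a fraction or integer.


At equilibrium, Qd = Qs.
90 - 3P = 30 + 3P
90 - 30 = 3P + 3P
60 = 6P
P* = 60/6 = 10

10


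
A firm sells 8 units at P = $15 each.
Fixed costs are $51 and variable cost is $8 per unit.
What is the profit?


Total Revenue = P * Q = 15 * 8 = $120
Total Cost = FC + VC*Q = 51 + 8*8 = $115
Profit = TR - TC = 120 - 115 = $5

$5


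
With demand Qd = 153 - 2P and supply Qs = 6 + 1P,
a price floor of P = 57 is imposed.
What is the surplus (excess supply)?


At P = 57:
Qd = 153 - 2*57 = 39
Qs = 6 + 1*57 = 63
Surplus = Qs - Qd = 63 - 39 = 24

24


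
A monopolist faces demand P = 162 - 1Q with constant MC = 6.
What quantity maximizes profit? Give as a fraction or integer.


TR = P*Q = (162 - 1Q)Q = 162Q - 1Q^2
MR = dTR/dQ = 162 - 2Q
Set MR = MC:
162 - 2Q = 6
156 = 2Q
Q* = 156/2 = 78

78


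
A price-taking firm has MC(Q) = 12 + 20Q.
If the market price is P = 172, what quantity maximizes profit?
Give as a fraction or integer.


In perfect competition, profit is maximized where P = MC.
172 = 12 + 20Q
160 = 20Q
Q* = 160/20 = 8

8


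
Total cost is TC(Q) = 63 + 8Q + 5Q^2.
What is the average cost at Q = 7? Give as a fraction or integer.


TC(7) = 63 + 8*7 + 5*7^2
TC(7) = 63 + 56 + 245 = 364
AC = TC/Q = 364/7 = 52

52


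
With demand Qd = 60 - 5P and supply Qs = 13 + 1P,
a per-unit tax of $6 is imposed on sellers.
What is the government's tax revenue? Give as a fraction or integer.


With tax on sellers, new supply: Qs' = 13 + 1(P - 6)
= 7 + 1P
New equilibrium quantity:
Q_new = 95/6
Tax revenue = tax * Q_new = 6 * 95/6 = 95

95


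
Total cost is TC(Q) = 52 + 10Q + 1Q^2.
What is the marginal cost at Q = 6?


MC = dTC/dQ = 10 + 2*1*Q
At Q = 6:
MC = 10 + 2*6
MC = 10 + 12 = 22

22


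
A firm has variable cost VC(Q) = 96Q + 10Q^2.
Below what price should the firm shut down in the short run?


AVC(Q) = VC(Q)/Q = 96 + 10Q
AVC is increasing in Q, so minimum AVC is at Q -> 0+.
Min AVC = 96
The firm should shut down if P < 96.

96


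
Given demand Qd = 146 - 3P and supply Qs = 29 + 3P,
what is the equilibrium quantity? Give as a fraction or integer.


First find equilibrium price:
146 - 3P = 29 + 3P
P* = 117/6 = 39/2
Then substitute into demand:
Q* = 146 - 3 * 39/2 = 175/2

175/2


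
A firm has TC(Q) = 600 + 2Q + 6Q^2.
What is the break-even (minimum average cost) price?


AC(Q) = 600/Q + 2 + 6Q
To minimize: dAC/dQ = -600/Q^2 + 6 = 0
Q^2 = 600/6 = 100
Q* = 10
Min AC = 600/10 + 2 + 6*10
Min AC = 60 + 2 + 60 = 122

122


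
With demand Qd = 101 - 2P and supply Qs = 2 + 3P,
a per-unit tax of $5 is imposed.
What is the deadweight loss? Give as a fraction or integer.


Pre-tax equilibrium quantity: Q* = 307/5
Post-tax equilibrium quantity: Q_tax = 277/5
Reduction in quantity: Q* - Q_tax = 6
DWL = (1/2) * tax * (Q* - Q_tax)
DWL = (1/2) * 5 * 6 = 15

15


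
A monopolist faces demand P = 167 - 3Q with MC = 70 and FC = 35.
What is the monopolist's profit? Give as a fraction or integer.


MR = MC: 167 - 6Q = 70
Q* = 97/6
P* = 167 - 3*97/6 = 237/2
Profit = (P* - MC)*Q* - FC
= (237/2 - 70)*97/6 - 35
= 97/2*97/6 - 35
= 9409/12 - 35 = 8989/12

8989/12


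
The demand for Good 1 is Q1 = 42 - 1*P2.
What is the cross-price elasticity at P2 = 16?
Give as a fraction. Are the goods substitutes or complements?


dQ1/dP2 = -1
At P2 = 16: Q1 = 42 - 1*16 = 26
Exy = (dQ1/dP2)(P2/Q1) = -1 * 16 / 26 = -8/13
Since Exy < 0, the goods are complements.

-8/13 (complements)


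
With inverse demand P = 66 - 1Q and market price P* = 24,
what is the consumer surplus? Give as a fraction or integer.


Maximum willingness to pay (at Q=0): P_max = 66
Quantity demanded at P* = 24:
Q* = (66 - 24)/1 = 42
CS = (1/2) * Q* * (P_max - P*)
CS = (1/2) * 42 * (66 - 24)
CS = (1/2) * 42 * 42 = 882

882


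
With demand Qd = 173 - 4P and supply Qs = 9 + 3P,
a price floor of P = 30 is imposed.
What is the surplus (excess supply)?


At P = 30:
Qd = 173 - 4*30 = 53
Qs = 9 + 3*30 = 99
Surplus = Qs - Qd = 99 - 53 = 46

46


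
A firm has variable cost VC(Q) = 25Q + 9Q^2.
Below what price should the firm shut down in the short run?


AVC(Q) = VC(Q)/Q = 25 + 9Q
AVC is increasing in Q, so minimum AVC is at Q -> 0+.
Min AVC = 25
The firm should shut down if P < 25.

25


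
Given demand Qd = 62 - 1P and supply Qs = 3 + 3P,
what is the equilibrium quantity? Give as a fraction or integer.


First find equilibrium price:
62 - 1P = 3 + 3P
P* = 59/4 = 59/4
Then substitute into demand:
Q* = 62 - 1 * 59/4 = 189/4

189/4


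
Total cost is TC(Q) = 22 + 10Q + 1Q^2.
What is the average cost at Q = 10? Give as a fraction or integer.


TC(10) = 22 + 10*10 + 1*10^2
TC(10) = 22 + 100 + 100 = 222
AC = TC/Q = 222/10 = 111/5

111/5


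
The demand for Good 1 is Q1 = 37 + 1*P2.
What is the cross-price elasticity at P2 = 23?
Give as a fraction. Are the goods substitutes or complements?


dQ1/dP2 = 1
At P2 = 23: Q1 = 37 + 1*23 = 60
Exy = (dQ1/dP2)(P2/Q1) = 1 * 23 / 60 = 23/60
Since Exy > 0, the goods are substitutes.

23/60 (substitutes)


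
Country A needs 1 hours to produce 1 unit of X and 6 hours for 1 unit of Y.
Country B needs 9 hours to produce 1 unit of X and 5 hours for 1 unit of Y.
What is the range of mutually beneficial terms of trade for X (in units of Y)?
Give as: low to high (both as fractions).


Opportunity cost of X for Country A = hours_X / hours_Y = 1/6 = 1/6 units of Y
Opportunity cost of X for Country B = hours_X / hours_Y = 9/5 = 9/5 units of Y
Terms of trade must be between the two opportunity costs.
Range: 1/6 to 9/5

1/6 to 9/5


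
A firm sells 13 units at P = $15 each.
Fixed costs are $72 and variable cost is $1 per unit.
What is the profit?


Total Revenue = P * Q = 15 * 13 = $195
Total Cost = FC + VC*Q = 72 + 1*13 = $85
Profit = TR - TC = 195 - 85 = $110

$110


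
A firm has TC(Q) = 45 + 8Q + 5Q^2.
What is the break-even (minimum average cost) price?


AC(Q) = 45/Q + 8 + 5Q
To minimize: dAC/dQ = -45/Q^2 + 5 = 0
Q^2 = 45/5 = 9
Q* = 3
Min AC = 45/3 + 8 + 5*3
Min AC = 15 + 8 + 15 = 38

38
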